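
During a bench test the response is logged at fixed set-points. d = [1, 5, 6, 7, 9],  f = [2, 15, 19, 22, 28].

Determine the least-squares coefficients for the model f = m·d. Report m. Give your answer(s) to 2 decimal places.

m = 3.11

Compute the Gram sums: Σd·d = 192.
And Σd·f = 597.
XᵀX·[m]ᵀ = Xᵀf becomes [[192]]·[m]ᵀ = [597]ᵀ.
Hence m = 597 / 192 ≈ 3.10938.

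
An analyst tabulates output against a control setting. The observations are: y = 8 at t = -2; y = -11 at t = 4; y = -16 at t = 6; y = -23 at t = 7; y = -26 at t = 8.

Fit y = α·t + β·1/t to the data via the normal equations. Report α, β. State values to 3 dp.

XᵀX·[α, β]ᵀ = Xᵀy reads: 169·α + 5·β = -525;  5·α + (10621/28224)·β = -335/21.
Δ = 169·(10621/28224) − 5² = 1089349/28224.
α = ((-525)·(10621/28224) − 5·(-335/21))/(1089349/28224) = -3324825/1089349; β = (169·(-335/21) − 5·(-525))/(1089349/28224) = -2002560/1089349.

α = -3.052, β = -1.838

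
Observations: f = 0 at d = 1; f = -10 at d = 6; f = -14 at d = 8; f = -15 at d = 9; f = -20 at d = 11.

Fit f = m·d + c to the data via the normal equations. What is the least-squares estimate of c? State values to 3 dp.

MᵀM·[m, c]ᵀ = Mᵀf reads: 303·m + 35·c = -527;  35·m + 5·c = -59.
(Σd·d = 303, Σd = 35, Σ1 = 5, Σd·f = -527, Σf = -59.)
Determinant 303·5 − 35² = 290.
m = ((-527)·5 − 35·(-59))/290 = -57/29; c = (303·(-59) − 35·(-527))/290 = 284/145.

c = 1.959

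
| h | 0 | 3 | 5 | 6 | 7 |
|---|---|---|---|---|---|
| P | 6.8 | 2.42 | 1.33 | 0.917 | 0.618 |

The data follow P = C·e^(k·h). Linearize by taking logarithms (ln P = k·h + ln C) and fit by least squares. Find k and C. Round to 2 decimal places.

k = -0.34, C = 6.82

Linearized form: ln P = k·h + ln C. From the 5 transformed points,
XᵀX = [[119.0000, 21.0000]; [21.0000, 5]], rhs = [0.1884, 2.5180]ᵀ  (here Σh = 21.0000, Σ(h)² = 119.0000, Σln P = 2.5180, Σh·ln P = 0.1884).
Δ = 119.0000·5 − (21.0000)² = 154.0000; k = (0.1884·5 − 21.0000·2.5180)/154.0000 = -0.33724, ln C = (119.0000·2.5180 − 21.0000·0.1884)/154.0000 = 1.92000, so C = exp(1.92000) = 6.82093.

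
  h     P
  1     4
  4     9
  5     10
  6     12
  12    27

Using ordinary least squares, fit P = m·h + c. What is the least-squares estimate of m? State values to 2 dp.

m = 2.13

Compute the Gram sums: Σh·h = 222, Σh = 28, Σ1 = 5.
Moment sums: Σh·P = 486, ΣP = 62.
So AᵀA·[m, c]ᵀ = AᵀP: [[222, 28]; [28, 5]]·[m, c]ᵀ = [486, 62]ᵀ.
Determinant 222·5 − 28² = 326.
m = (486·5 − 28·62)/326 = 347/163; c = (222·62 − 28·486)/326 = 78/163.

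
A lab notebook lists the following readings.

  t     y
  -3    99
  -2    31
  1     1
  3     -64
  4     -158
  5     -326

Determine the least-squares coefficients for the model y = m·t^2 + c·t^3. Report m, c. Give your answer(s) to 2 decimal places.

With design matrix A, AᵀA = [[1060, 4118]; [4118, 21244]] and Aᵀy = [-10238, -55510]ᵀ.
Eliminating c: 21244·(row 1) − 4118·(row 2) gives 5560716·m = 21244·(-10238) − 4118·(-55510) = 11094108, so m = 924509/463393.
Then c = ((-55510) − 4118·(924509/463393))/21244 = -1390043/463393.

m = 2.00, c = -3.00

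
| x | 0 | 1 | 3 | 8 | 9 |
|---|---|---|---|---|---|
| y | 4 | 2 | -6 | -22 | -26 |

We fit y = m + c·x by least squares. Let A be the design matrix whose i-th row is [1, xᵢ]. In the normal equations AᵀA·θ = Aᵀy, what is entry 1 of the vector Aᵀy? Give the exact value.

-48

Entry 1 ↔ basis 1, so (Aᵀy)_{1} = Σᵢ yᵢ = (1)·(4) + (1)·(2) + (1)·(-6) + (1)·(-22) + (1)·(-26) = -48.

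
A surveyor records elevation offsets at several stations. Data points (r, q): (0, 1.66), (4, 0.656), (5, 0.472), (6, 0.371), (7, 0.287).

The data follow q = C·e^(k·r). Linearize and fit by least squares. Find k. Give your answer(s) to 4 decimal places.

k = -0.2515

Linearized form: ln q = k·r + ln C. From the 5 transformed points,
Σr = 22.0000, Σ(r)² = 126.0000, Σln q = -2.9054, Σr·ln q = -20.1275.
Equations: 126.0000·k + 22.0000·ln C = -20.1275;  22.0000·k + 5·ln C = -2.9054.
Slope k = (n·Σr·ln q − Σr·Σln q)/(n·Σ(r)² − (Σr)²) = (5·-20.1275 − 22.0000·-2.9054)/146.0000 = -0.25150; ln C = (Σln q − k·Σr)/n = 0.52553.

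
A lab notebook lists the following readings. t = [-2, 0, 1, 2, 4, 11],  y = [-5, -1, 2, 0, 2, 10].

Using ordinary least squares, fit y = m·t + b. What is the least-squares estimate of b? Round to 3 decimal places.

b = -1.471

Normal-equation sums: Σt·t = 146, Σt = 16, Σ1 = 6.
And Σt·y = 130, Σy = 8.
So XᵀX·[m, b]ᵀ = Xᵀy: [[146, 16]; [16, 6]]·[m, b]ᵀ = [130, 8]ᵀ.
Determinant 146·6 − 16² = 620.
m = (130·6 − 16·8)/620 = 163/155; b = (146·8 − 16·130)/620 = -228/155.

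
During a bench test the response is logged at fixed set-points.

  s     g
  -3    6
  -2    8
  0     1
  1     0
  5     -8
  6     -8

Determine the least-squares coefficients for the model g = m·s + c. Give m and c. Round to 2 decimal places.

The normal system MᵀM·[m, c]ᵀ = Mᵀg is [[75, 7]; [7, 6]]·[m, c]ᵀ = [-122, -1]ᵀ.
det = 75·6 − 7² = 401.
m = ((-122)·6 − 7·(-1))/401 = -725/401; c = (75·(-1) − 7·(-122))/401 = 779/401.

m = -1.81, c = 1.94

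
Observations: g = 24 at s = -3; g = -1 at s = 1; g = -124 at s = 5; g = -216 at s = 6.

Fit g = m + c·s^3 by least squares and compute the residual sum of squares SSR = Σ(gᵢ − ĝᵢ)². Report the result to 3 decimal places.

MᵀM·[m, c]ᵀ = Mᵀg reads: 4·m + 315·c = -317;  315·m + 63011·c = -62805.
Δ = 4·63011 − 315² = 152819.
m = ((-317)·63011 − 315·(-62805))/152819 = -190912/152819; c = (4·(-62805) − 315·(-317))/152819 = -151365/152819.
Residuals: -228287/152819, 189458/152819, 161981/152819, -123152/152819; SSR = 846842/152819.

SSR = 5.541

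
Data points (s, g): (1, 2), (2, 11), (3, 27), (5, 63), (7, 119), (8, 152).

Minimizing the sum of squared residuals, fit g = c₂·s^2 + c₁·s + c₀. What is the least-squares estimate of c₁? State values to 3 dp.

MᵀM·[c₂, c₁, c₀]ᵀ = Mᵀg reads: 7220·c₂ + 1016·c₁ + 152·c₀ = 17423;  1016·c₂ + 152·c₁ + 26·c₀ = 2469;  152·c₂ + 26·c₁ + 6·c₀ = 374.
(Σs^2·s^2 = 7220, Σs^2·s = 1016, Σs^2 = 152, Σs·s = 152, Σs = 26, Σ1 = 6, Σs^2·g = 17423, Σs·g = 2469, Σg = 374.)
Row-reducing yields c₂ = 259/132, c₁ = 247/66, c₀ = -79/22.

c₁ = 3.742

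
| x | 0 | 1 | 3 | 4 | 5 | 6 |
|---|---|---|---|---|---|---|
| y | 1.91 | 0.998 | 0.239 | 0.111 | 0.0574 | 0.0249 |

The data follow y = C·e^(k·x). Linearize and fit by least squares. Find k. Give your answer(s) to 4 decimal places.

Let Y = ln y. Fitting Y = k·x + ln C by least squares:
Σx = 19.0000, Σ(x)² = 87.0000, Σln y = -9.5350, Σx·ln y = -49.5347.
Equations: 87.0000·k + 19.0000·ln C = -49.5347;  19.0000·k + 6·ln C = -9.5350.
Solving (det = 161.0000): k = -0.72076, ln C = 0.69324.

k = -0.7208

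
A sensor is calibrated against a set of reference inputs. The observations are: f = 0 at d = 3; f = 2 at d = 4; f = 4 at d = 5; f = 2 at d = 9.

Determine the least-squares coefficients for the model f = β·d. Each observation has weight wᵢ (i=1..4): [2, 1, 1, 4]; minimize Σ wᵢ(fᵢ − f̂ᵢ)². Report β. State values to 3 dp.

The normal system AᵀWA·[β]ᵀ = AᵀWf is [[383]]·[β]ᵀ = [100]ᵀ.
β = 100/383 = 0.261097.

β = 0.261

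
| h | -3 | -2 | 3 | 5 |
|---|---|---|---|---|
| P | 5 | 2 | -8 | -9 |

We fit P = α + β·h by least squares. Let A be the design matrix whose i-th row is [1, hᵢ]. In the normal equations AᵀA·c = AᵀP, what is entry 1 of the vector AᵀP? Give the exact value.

-10

Entry 1 ↔ basis 1, so (AᵀP)_{1} = Σᵢ Pᵢ = (1)·(5) + (1)·(2) + (1)·(-8) + (1)·(-9) = -10.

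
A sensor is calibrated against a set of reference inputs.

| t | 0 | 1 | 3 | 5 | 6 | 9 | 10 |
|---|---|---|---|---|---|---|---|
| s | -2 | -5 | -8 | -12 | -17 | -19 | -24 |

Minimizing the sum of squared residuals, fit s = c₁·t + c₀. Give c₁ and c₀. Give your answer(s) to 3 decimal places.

c₁ = -2.066, c₀ = -2.395

With design matrix M, MᵀM = [[252, 34]; [34, 7]] and Mᵀs = [-602, -87]ᵀ.
Determinant 252·7 − 34² = 608.
c₁ = ((-602)·7 − 34·(-87))/608 = -157/76; c₀ = (252·(-87) − 34·(-602))/608 = -91/38.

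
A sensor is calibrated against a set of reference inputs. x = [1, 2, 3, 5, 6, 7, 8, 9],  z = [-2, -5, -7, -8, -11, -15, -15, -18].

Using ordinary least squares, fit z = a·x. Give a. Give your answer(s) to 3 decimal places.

a = -1.955

Compute the Gram sums: Σx·x = 269.
For Mᵀz: Σx·z = -526.
Normal equations: [[269]]·[a]ᵀ = [-526]ᵀ.
Hence a = -526 / 269 ≈ -1.95539.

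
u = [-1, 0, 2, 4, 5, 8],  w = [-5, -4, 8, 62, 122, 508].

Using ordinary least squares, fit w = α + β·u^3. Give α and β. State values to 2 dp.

Entries of XᵀX: Σ1 = 6, Σu^3 = 708, Σu^3·u^3 = 281930.
For Xᵀw: Σw = 691, Σu^3·w = 279383.
So XᵀX·[α, β]ᵀ = Xᵀw: [[6, 708]; [708, 281930]]·[α, β]ᵀ = [691, 279383]ᵀ.
Eliminating β: 281930·(row 1) − 708·(row 2) gives 1190316·α = 281930·691 − 708·279383 = -2989534, so α = -1494767/595158.
Then β = (279383 − 708·(-1494767/595158))/281930 = 197845/198386.

α = -2.51, β = 1.00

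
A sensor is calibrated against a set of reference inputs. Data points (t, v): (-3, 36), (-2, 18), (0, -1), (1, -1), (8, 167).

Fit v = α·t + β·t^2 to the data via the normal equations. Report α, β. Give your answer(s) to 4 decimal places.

α = -3.0677, β = 2.9922

Forming AᵀA = [[78, 478]; [478, 4194]] and Aᵀv = [1191, 11083]ᵀ gives AᵀA·[α, β]ᵀ = Aᵀv.
Determinant 78·4194 − 478² = 98648.
α = (1191·4194 − 478·11083)/98648 = -75655/24662; β = (78·11083 − 478·1191)/98648 = 36897/12331.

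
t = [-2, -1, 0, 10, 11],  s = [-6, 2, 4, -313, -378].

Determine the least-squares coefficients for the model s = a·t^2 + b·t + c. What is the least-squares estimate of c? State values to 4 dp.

c = 3.9133

Forming MᵀM = [[24658, 2322, 226]; [2322, 226, 18]; [226, 18, 5]] and Mᵀs = [-77060, -7278, -691]ᵀ gives MᵀM·[a, b, c]ᵀ = Mᵀs.
Solving the 3×3 system (Gaussian elimination) gives a = -201801/66136, b = -77055/66136, c = 32351/8267.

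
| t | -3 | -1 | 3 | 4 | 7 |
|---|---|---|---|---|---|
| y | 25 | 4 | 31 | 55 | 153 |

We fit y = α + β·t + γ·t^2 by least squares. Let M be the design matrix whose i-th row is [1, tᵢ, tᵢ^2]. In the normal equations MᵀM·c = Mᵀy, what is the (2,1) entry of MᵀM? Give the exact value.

10

Row 2 ↔ basis t, column 1 ↔ basis 1, so (MᵀM)_{2,1} = Σᵢ t = (-3)·(1) + (-1)·(1) + (3)·(1) + (4)·(1) + (7)·(1) = 10.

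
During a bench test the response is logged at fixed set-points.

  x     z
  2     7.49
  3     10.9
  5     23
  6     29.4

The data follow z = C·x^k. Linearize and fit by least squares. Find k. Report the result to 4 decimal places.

Linearized form: ln z = k·ln x + ln C. From the 4 transformed points,
Σln x = 5.1930, Σ(ln x)² = 7.4881, Σln z = 10.9188, Σln x·ln z = 15.1243.
Equations: 7.4881·k + 5.1930·ln C = 15.1243;  5.1930·k + 4·ln C = 10.9188.
Δ = 7.4881·4 − (5.1930)² = 2.9856; k = (15.1243·4 − 5.1930·10.9188)/2.9856 = 1.27157, ln C = (7.4881·10.9188 − 5.1930·15.1243)/2.9856 = 1.07890.

k = 1.2716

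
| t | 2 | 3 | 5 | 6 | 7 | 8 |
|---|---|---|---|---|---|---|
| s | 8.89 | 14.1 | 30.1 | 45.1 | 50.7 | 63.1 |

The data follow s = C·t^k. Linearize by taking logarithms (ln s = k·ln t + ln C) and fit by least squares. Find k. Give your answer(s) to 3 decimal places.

k = 1.448

Taking logs, ln s = k·ln t + ln C, so regress ln s on ln t.
AᵀA = [[15.5987, 9.2183]; [9.2183, 6]], rhs = [32.9838, 20.1152]ᵀ  (here Σln t = 9.2183, Σ(ln t)² = 15.5987, Σln s = 20.1152, Σln t·ln s = 32.9838).
Δ = 15.5987·6 − (9.2183)² = 8.6152; k = (32.9838·6 − 9.2183·20.1152)/8.6152 = 1.44801, ln C = (15.5987·20.1152 − 9.2183·32.9838)/8.6152 = 1.12782.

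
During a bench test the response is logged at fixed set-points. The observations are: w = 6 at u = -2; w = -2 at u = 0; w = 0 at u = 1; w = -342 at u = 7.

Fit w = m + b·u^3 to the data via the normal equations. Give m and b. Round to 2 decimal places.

Sums needed: Σ1 = 4, Σu^3 = 336, Σu^3·u^3 = 117714.
For Xᵀw: Σw = -338, Σu^3·w = -117354.
XᵀX·[m, b]ᵀ = Xᵀw becomes [[4, 336]; [336, 117714]]·[m, b]ᵀ = [-338, -117354]ᵀ.
Determinant 4·117714 − 336² = 357960.
m = ((-338)·117714 − 336·(-117354))/357960 = -29699/29830; b = (4·(-117354) − 336·(-338))/357960 = -14827/14915.

m = -1.00, b = -0.99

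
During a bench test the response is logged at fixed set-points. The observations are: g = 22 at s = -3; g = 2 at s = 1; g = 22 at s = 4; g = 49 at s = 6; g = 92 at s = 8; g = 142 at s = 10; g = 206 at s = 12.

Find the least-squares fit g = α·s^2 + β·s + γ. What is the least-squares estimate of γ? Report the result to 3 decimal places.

MᵀM·[α, β, γ]ᵀ = Mᵀg reads: 36466·α + 3494·β + 370·γ = 52068;  3494·α + 370·β + 38·γ = 4946;  370·α + 38·β + 7·γ = 535.
(Σs^2·s^2 = 36466, Σs^2·s = 3494, Σs^2 = 370, Σs·s = 370, Σs = 38, Σ1 = 7, Σs^2·g = 52068, Σs·g = 4946, Σg = 535.)
Solving the 3×3 system (Gaussian elimination) gives α = 502745/327672, β = -475091/327672, γ = 131113/40959.

γ = 3.201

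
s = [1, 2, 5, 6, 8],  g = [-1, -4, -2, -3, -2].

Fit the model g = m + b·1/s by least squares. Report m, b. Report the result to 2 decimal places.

Normal-equation sums: Σ1 = 5, Σ1/s = 239/120, Σ1/s·1/s = 19201/14400.
Right-hand side: Σg = -12, Σ1/s·g = -83/20.
AᵀA·[m, b]ᵀ = Aᵀg becomes [[5, 239/120]; [239/120, 19201/14400]]·[m, b]ᵀ = [-12, -83/20]ᵀ.
Δ = 5·(19201/14400) − (239/120)² = 9721/3600.
m = ((-12)·(19201/14400) − (239/120)·(-83/20))/(9721/3600) = -55695/19442; b = (5·(-83/20) − (239/120)·(-12))/(9721/3600) = 11340/9721.

m = -2.86, b = 1.17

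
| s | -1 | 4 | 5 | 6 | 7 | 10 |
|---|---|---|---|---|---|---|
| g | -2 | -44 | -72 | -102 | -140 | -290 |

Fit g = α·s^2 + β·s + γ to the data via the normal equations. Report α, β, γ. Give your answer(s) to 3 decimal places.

α = -2.948, β = 0.373, γ = 1.269

With design matrix X, XᵀX = [[14579, 1747, 227]; [1747, 227, 31]; [227, 31, 6]] and Xᵀg = [-42038, -5026, -650]ᵀ.
Inverting the 3×3 Gram matrix, [α, β, γ]ᵀ = [-104239/35360, 203/544, 11217/8840]ᵀ.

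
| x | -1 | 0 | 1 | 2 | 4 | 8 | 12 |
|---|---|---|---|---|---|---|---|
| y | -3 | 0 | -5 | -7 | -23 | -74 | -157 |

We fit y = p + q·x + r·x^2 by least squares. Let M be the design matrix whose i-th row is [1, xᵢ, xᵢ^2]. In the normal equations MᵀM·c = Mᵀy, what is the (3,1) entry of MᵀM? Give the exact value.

230

Row 3 ↔ basis x^2, column 1 ↔ basis 1, so (MᵀM)_{3,1} = Σᵢ x^2 = (1)·(1) + (0)·(1) + (1)·(1) + (4)·(1) + (16)·(1) + (64)·(1) + (144)·(1) = 230.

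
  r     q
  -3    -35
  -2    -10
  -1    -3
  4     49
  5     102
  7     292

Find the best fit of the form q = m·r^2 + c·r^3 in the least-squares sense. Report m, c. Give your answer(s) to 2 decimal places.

XᵀX·[m, c]ᵀ = Xᵀq reads: 3380·m + 20680·c = 17284;  20680·m + 138164·c = 117070.
Δ = 3380·138164 − 20680² = 39331920.
m = (17284·138164 − 20680·117070)/39331920 = -2061314/2458245; c = (3380·117070 − 20680·17284)/39331920 = 956587/983298.

m = -0.84, c = 0.97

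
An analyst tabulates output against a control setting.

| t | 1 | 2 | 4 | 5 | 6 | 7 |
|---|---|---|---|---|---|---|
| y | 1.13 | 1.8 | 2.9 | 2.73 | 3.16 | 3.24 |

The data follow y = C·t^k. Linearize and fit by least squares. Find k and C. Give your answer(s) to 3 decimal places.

Taking logs, ln y = k·ln t + ln C, so regress ln y on ln t.
XᵀX = [[11.9895, 7.4265]; [7.4265, 6]], rhs = [7.8489, 5.1052]ᵀ  (here Σln t = 7.4265, Σ(ln t)² = 11.9895, Σln y = 5.1052, Σln t·ln y = 7.8489).
Δ = 11.9895·6 − (7.4265)² = 16.7835; k = (7.8489·6 − 7.4265·5.1052)/16.7835 = 0.54694, ln C = (11.9895·5.1052 − 7.4265·7.8489)/16.7835 = 0.17388, so C = exp(0.17388) = 1.18991.

k = 0.547, C = 1.190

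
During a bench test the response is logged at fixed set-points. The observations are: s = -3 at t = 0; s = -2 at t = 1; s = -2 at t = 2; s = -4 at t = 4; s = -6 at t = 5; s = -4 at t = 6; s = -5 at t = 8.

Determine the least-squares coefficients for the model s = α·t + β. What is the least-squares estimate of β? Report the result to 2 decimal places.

β = -2.25

Sums needed: Σt·t = 146, Σt = 26, Σ1 = 7.
For Mᵀs: Σt·s = -116, Σs = -26.
MᵀM·[α, β]ᵀ = Mᵀs becomes [[146, 26]; [26, 7]]·[α, β]ᵀ = [-116, -26]ᵀ.
Eliminating β: 7·(row 1) − 26·(row 2) gives 346·α = 7·(-116) − 26·(-26) = -136, so α = -68/173.
Then β = ((-26) − 26·(-68/173))/7 = -390/173.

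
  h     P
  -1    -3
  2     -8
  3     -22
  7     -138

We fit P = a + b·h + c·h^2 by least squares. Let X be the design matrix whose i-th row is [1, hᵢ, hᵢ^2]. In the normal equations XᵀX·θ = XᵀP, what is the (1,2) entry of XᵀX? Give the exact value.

Row 1 ↔ basis 1, column 2 ↔ basis h, so (XᵀX)_{1,2} = Σᵢ h = (1)·(-1) + (1)·(2) + (1)·(3) + (1)·(7) = 11.

11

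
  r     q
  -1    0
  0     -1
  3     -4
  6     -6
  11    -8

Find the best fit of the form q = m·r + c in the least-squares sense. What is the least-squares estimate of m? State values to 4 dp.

m = -0.6730

MᵀM·[m, c]ᵀ = Mᵀq reads: 167·m + 19·c = -136;  19·m + 5·c = -19.
det = 167·5 − 19² = 474.
m = ((-136)·5 − 19·(-19))/474 = -319/474; c = (167·(-19) − 19·(-136))/474 = -589/474.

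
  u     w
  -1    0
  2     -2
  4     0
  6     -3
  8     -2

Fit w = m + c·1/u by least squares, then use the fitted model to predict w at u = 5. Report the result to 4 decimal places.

ŵ = -1.6392

Normal-equation sums: Σ1 = 5, Σ1/u = 1/24, Σ1/u·1/u = 781/576.
And Σw = -7, Σ1/u·w = -7/4.
Normal equations: [[5, 1/24]; [1/24, 781/576]]·[m, c]ᵀ = [-7, -7/4]ᵀ.
Eliminating c: (781/576)·(row 1) − (1/24)·(row 2) gives (61/9)·m = (781/576)·(-7) − (1/24)·(-7/4) = -5425/576, so m = -5425/3904.
Then c = ((-7/4) − (1/24)·(-5425/3904))/(781/576) = -609/488.
At u = 5: ŵ = (-5425/3904)·(1) + (-609/488)·(1/5) = -31997/19520.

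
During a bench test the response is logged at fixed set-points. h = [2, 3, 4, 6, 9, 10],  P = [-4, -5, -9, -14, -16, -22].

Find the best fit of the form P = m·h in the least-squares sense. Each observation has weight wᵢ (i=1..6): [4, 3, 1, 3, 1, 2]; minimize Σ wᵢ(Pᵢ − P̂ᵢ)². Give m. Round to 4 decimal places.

Sums needed: Σwᵢ·h·h = 448.
For MᵀWP: Σwᵢ·h·P = -949.
Normal equations: [[448]]·[m]ᵀ = [-949]ᵀ.
m = (-949)/448 = -2.1183.

m = -2.1183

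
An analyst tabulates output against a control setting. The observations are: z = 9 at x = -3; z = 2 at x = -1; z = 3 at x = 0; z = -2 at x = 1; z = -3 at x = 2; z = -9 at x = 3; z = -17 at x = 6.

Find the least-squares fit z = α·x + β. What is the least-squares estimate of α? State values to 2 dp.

α = -2.88

AᵀA·[α, β]ᵀ = Aᵀz reads: 60·α + 8·β = -166;  8·α + 7·β = -17.
(Σx·x = 60, Σx = 8, Σ1 = 7, Σx·z = -166, Σz = -17.)
Eliminating β: 7·(row 1) − 8·(row 2) gives 356·α = 7·(-166) − 8·(-17) = -1026, so α = -513/178.
Then β = ((-17) − 8·(-513/178))/7 = 77/89.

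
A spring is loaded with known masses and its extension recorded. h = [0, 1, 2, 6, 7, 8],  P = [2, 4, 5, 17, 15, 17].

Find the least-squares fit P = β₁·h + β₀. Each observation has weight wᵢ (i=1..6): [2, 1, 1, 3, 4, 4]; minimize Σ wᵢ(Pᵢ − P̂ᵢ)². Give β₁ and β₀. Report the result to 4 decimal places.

β₁ = 1.9373, β₀ = 2.3386

Compute the Gram sums: Σwᵢ·h·h = 565, Σwᵢ·h = 81, Σwᵢ·1 = 15.
Right-hand side: Σwᵢ·h·P = 1284, Σwᵢ·P = 192.
So AᵀWA·[β₁, β₀]ᵀ = AᵀWP: [[565, 81]; [81, 15]]·[β₁, β₀]ᵀ = [1284, 192]ᵀ.
Eliminating β₀: 15·(row 1) − 81·(row 2) gives 1914·β₁ = 15·1284 − 81·192 = 3708, so β₁ = 618/319.
Then β₀ = (192 − 81·(618/319))/15 = 746/319.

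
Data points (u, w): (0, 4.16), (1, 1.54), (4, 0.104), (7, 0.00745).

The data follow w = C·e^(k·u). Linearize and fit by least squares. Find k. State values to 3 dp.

Linearized form: ln w = k·u + ln C. From the 4 transformed points,
Σu = 12.0000, Σ(u)² = 66.0000, Σln w = -5.3056, Σu·ln w = -42.9185.
Equations: 66.0000·k + 12.0000·ln C = -42.9185;  12.0000·k + 4·ln C = -5.3056.
Slope k = (n·Σu·ln w − Σu·Σln w)/(n·Σ(u)² − (Σu)²) = (4·-42.9185 − 12.0000·-5.3056)/120.0000 = -0.90005; ln C = (Σln w − k·Σu)/n = 1.37376.

k = -0.900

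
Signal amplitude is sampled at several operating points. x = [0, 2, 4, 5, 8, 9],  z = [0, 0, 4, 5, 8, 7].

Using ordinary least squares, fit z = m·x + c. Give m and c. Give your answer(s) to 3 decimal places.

Sums needed: Σx·x = 190, Σx = 28, Σ1 = 6.
For Mᵀz: Σx·z = 168, Σz = 24.
Normal equations: [[190, 28]; [28, 6]]·[m, c]ᵀ = [168, 24]ᵀ.
det = 190·6 − 28² = 356.
m = (168·6 − 28·24)/356 = 84/89; c = (190·24 − 28·168)/356 = -36/89.

m = 0.944, c = -0.404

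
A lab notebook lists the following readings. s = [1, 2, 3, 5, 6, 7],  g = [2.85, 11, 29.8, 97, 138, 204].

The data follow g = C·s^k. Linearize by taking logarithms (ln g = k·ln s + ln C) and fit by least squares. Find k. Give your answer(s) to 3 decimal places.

Taking logs, ln g = k·ln s + ln C, so regress ln g on ln s.
AᵀA = [[11.2747, 7.1389]; [7.1389, 6]], rhs = [31.9311, 21.6598]ᵀ  (here Σln s = 7.1389, Σ(ln s)² = 11.2747, Σln g = 21.6598, Σln s·ln g = 31.9311).
Δ = 11.2747·6 − (7.1389)² = 16.6845; k = (31.9311·6 − 7.1389·21.6598)/16.6845 = 2.21523, ln C = (11.2747·21.6598 − 7.1389·31.9311)/16.6845 = 0.97426.

k = 2.215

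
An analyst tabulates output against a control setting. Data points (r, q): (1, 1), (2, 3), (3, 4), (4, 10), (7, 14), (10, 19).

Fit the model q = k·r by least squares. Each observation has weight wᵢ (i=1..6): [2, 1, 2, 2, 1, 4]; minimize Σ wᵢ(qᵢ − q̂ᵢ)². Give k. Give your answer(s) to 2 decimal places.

AᵀWA·[k]ᵀ = AᵀWq reads: 505·k = 970.
(Σwᵢ·r·r = 505, Σwᵢ·r·q = 970.)
Hence k = 970 / 505 ≈ 1.92079.

k = 1.92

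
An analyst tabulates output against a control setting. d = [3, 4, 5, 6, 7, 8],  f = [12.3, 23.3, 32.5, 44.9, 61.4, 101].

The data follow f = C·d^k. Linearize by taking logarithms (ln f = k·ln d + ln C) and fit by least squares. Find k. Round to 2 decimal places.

Let Y = ln f. Fitting Y = k·ln d + ln C by least squares:
Σln d = 9.9115, Σ(ln d)² = 17.0401, Σln f = 21.6763, Σln d·ln f = 37.1502.
Normal system: [[17.0401, 9.9115]; [9.9115, 6]]·[k, ln C]ᵀ = [37.1502, 21.6763]ᵀ.
Δ = 17.0401·6 − (9.9115)² = 4.0036; k = (37.1502·6 − 9.9115·21.6763)/4.0036 = 2.01268, ln C = (17.0401·21.6763 − 9.9115·37.1502)/4.0036 = 0.28795.

k = 2.01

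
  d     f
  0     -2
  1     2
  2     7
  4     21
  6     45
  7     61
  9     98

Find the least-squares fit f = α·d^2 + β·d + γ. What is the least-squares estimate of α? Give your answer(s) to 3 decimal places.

Normal-equation sums: Σd^2·d^2 = 10531, Σd^2·d = 1361, Σd^2 = 187, Σd·d = 187, Σd = 29, Σ1 = 7.
And Σd^2·f = 12913, Σd·f = 1679, Σf = 232.
Normal equations: [[10531, 1361, 187]; [1361, 187, 29]; [187, 29, 7]]·[α, β, γ]ᵀ = [12913, 1679, 232]ᵀ.
Solving the 3×3 system (Gaussian elimination) gives α = 1821/1708, β = 7111/5124, γ = -1394/1281.

α = 1.066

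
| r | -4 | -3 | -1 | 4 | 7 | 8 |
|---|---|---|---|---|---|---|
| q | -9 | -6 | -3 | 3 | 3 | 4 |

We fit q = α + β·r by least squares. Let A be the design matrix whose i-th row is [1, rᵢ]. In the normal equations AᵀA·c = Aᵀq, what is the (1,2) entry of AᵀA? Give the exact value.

Row 1 ↔ basis 1, column 2 ↔ basis r, so (AᵀA)_{1,2} = Σᵢ r = (1)·(-4) + (1)·(-3) + (1)·(-1) + (1)·(4) + (1)·(7) + (1)·(8) = 11.

11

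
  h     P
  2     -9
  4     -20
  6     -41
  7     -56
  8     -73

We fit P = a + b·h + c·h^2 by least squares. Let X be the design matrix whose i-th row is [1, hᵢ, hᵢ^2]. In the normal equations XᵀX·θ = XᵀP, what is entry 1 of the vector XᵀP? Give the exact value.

-199

Entry 1 ↔ basis 1, so (XᵀP)_{1} = Σᵢ Pᵢ = (1)·(-9) + (1)·(-20) + (1)·(-41) + (1)·(-56) + (1)·(-73) = -199.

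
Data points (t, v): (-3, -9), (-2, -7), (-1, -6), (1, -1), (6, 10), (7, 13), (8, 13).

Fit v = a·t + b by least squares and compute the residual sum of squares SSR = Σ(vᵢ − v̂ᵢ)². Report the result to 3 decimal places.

Forming AᵀA = [[164, 16]; [16, 7]] and Aᵀv = [301, 13]ᵀ gives AᵀA·[a, b]ᵀ = Aᵀv.
Determinant 164·7 − 16² = 892.
a = (301·7 − 16·13)/892 = 1899/892; b = (164·13 − 16·301)/892 = -671/223.
Residuals: 353/892, 119/446, -769/892, -107/892, 105/446, 987/892, -228/223; SSR = 2953/892.

SSR = 3.311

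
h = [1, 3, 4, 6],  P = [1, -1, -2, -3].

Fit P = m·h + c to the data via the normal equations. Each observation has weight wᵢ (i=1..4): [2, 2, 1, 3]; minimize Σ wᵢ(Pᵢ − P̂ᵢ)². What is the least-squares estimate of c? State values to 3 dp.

c = 1.571

From the data, Σwᵢ·h·h = 144, Σwᵢ·h = 30, Σwᵢ·1 = 8.
Moment sums: Σwᵢ·h·P = -66, Σwᵢ·P = -11.
Eliminating c: 8·(row 1) − 30·(row 2) gives 252·m = 8·(-66) − 30·(-11) = -198, so m = -11/14.
Then c = ((-11) − 30·(-11/14))/8 = 11/7.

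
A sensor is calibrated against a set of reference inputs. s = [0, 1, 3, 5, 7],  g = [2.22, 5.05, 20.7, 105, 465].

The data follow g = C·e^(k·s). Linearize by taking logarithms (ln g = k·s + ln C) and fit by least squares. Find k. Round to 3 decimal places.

Let Y = ln g. Fitting Y = k·s + ln C by least squares:
Over the data: Σs = 16.0000, Σ(s)² = 84.0000, Σln g = 16.2430, Σs·ln g = 76.9739.
Normal system: [[84.0000, 16.0000]; [16.0000, 5]]·[k, ln C]ᵀ = [76.9739, 16.2430]ᵀ.
Slope k = (n·Σs·ln g − Σs·Σln g)/(n·Σ(s)² − (Σs)²) = (5·76.9739 − 16.0000·16.2430)/164.0000 = 0.76208; ln C = (Σln g − k·Σs)/n = 0.80995.

k = 0.762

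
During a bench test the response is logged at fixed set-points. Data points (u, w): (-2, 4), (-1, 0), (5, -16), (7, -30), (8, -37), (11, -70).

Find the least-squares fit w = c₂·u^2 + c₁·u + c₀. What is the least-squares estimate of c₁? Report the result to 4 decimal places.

Setting ∂/∂c₂ … = 0 gives: 21780·c₂ + 2302·c₁ + 264·c₀ = -12692;  2302·c₂ + 264·c₁ + 28·c₀ = -1364;  264·c₂ + 28·c₁ + 6·c₀ = -149.
(Σu^2·u^2 = 21780, Σu^2·u = 2302, Σu^2 = 264, Σu·u = 264, Σu = 28, Σ1 = 6, Σu^2·w = -12692, Σu·w = -1364, Σw = -149.)
Row-reducing yields c₂ = -1711/3505, c₁ = -19234/17525, c₀ = 61949/35050.

c₁ = -1.0975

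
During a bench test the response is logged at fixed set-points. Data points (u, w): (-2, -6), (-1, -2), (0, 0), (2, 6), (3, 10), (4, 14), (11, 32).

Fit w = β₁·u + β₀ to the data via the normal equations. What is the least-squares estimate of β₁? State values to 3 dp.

Entries of XᵀX: Σu·u = 155, Σu = 17, Σ1 = 7.
Moment sums: Σu·w = 464, Σw = 54.
Δ = 155·7 − 17² = 796.
β₁ = (464·7 − 17·54)/796 = 1165/398; β₀ = (155·54 − 17·464)/796 = 241/398.

β₁ = 2.927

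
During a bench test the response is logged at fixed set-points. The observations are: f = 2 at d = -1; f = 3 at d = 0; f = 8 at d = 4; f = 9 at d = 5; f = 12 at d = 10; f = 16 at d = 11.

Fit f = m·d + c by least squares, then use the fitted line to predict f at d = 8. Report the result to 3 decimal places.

f̂ = 11.668

Setting ∂/∂m … = 0 gives: 263·m + 29·c = 371;  29·m + 6·c = 50.
Determinant 263·6 − 29² = 737.
m = (371·6 − 29·50)/737 = 776/737; c = (263·50 − 29·371)/737 = 2391/737.
At d = 8: f̂ = (776/737)·(8) + (2391/737)·(1) = 8599/737.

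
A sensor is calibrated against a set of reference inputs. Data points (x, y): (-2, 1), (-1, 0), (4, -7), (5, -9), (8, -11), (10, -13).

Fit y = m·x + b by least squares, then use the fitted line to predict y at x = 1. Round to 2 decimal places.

ŷ = -2.89

With design matrix A, AᵀA = [[210, 24]; [24, 6]] and Aᵀy = [-293, -39]ᵀ.
Eliminating b: 6·(row 1) − 24·(row 2) gives 684·m = 6·(-293) − 24·(-39) = -822, so m = -137/114.
Then b = ((-39) − 24·(-137/114))/6 = -193/114.
At x = 1: ŷ = (-137/114)·(1) + (-193/114)·(1) = -55/19.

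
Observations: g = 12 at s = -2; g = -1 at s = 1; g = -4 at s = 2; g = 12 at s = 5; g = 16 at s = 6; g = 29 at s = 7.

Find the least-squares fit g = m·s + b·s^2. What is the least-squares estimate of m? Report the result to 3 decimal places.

m = -3.569

Normal-equation sums: Σs·s = 119, Σs·s^2 = 685, Σs^2·s^2 = 4355.
And Σs·g = 326, Σs^2·g = 2328.
Eliminating b: 4355·(row 1) − 685·(row 2) gives 49020·m = 4355·326 − 685·2328 = -174950, so m = -17495/4902.
Then b = (2328 − 685·(-17495/4902))/4355 = 26861/24510.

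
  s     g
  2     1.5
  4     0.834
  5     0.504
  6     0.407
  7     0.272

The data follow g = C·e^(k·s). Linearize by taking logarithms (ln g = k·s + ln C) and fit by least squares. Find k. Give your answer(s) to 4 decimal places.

k = -0.3426

With ln gᵢ as the transformed response and sᵢ as the regressor:
AᵀA = [[130.0000, 24.0000]; [24.0000, 5]], rhs = [-17.8484, -2.6621]ᵀ  (here Σs = 24.0000, Σ(s)² = 130.0000, Σln g = -2.6621, Σs·ln g = -17.8484).
Δ = 130.0000·5 − (24.0000)² = 74.0000; k = (-17.8484·5 − 24.0000·-2.6621)/74.0000 = -0.34258, ln C = (130.0000·-2.6621 − 24.0000·-17.8484)/74.0000 = 1.11195.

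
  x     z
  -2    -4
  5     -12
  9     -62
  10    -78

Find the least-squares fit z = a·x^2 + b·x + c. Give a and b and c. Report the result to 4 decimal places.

a = -1.0068, b = 1.8389, c = 3.7403

Forming MᵀM = [[17202, 1846, 210]; [1846, 210, 22]; [210, 22, 4]] and Mᵀz = [-13138, -1390, -156]ᵀ gives MᵀM·[a, b, c]ᵀ = Mᵀz.
Row-reducing yields a = -9095/9034, b = 16613/9034, c = 16895/4517.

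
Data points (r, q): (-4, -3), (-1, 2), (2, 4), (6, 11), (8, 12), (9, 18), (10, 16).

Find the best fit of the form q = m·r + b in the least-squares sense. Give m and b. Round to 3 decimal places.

Setting ∂/∂m … = 0 gives: 302·m + 30·b = 502;  30·m + 7·b = 60.
Determinant 302·7 − 30² = 1214.
m = (502·7 − 30·60)/1214 = 857/607; b = (302·60 − 30·502)/1214 = 1530/607.

m = 1.412, b = 2.521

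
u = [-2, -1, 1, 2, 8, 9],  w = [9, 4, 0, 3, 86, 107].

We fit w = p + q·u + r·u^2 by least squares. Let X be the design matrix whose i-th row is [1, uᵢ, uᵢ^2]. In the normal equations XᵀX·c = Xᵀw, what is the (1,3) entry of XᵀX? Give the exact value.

155

Row 1 ↔ basis 1, column 3 ↔ basis u^2, so (XᵀX)_{1,3} = Σᵢ u^2 = (1)·(4) + (1)·(1) + (1)·(1) + (1)·(4) + (1)·(64) + (1)·(81) = 155.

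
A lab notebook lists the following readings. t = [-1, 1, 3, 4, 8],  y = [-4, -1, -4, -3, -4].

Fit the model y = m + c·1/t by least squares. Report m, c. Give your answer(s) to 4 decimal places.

m = -3.3820, c = 1.2846

Setting ∂/∂m … = 0 gives: 5·m + (17/24)·c = -16;  (17/24)·m + (1261/576)·c = 5/12.
(Σ1 = 5, Σ1/t = 17/24, Σ1/t·1/t = 1261/576, Σy = -16, Σ1/t·y = 5/12.)
Eliminating c: (1261/576)·(row 1) − (17/24)·(row 2) gives (94/9)·m = (1261/576)·(-16) − (17/24)·(5/12) = -3391/96, so m = -10173/3008.
Then c = ((5/12) − (17/24)·(-10173/3008))/(1261/576) = 483/376.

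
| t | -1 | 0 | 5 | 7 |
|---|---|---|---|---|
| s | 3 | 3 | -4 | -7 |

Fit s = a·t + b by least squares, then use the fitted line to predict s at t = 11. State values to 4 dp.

ŝ = -11.9888

Sums needed: Σt·t = 75, Σt = 11, Σ1 = 4.
Right-hand side: Σt·s = -72, Σs = -5.
AᵀA·[a, b]ᵀ = Aᵀs becomes [[75, 11]; [11, 4]]·[a, b]ᵀ = [-72, -5]ᵀ.
Determinant 75·4 − 11² = 179.
a = ((-72)·4 − 11·(-5))/179 = -233/179; b = (75·(-5) − 11·(-72))/179 = 417/179.
At t = 11: ŝ = (-233/179)·(11) + (417/179)·(1) = -2146/179.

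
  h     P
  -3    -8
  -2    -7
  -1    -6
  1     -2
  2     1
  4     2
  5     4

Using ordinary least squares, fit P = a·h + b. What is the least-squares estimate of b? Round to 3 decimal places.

With design matrix A, AᵀA = [[60, 6]; [6, 7]] and AᵀP = [72, -16]ᵀ.
det = 60·7 − 6² = 384.
a = (72·7 − 6·(-16))/384 = 25/16; b = (60·(-16) − 6·72)/384 = -29/8.

b = -3.625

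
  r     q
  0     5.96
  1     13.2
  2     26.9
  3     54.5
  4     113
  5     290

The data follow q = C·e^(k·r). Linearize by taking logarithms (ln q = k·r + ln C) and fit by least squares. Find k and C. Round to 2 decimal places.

k = 0.76, C = 5.92

With ln qᵢ as the transformed response and rᵢ as the regressor:
XᵀX = [[55.0000, 15.0000]; [15.0000, 6]], rhs = [68.4180, 22.0529]ᵀ  (here Σr = 15.0000, Σ(r)² = 55.0000, Σln q = 22.0529, Σr·ln q = 68.4180).
Slope k = (n·Σr·ln q − Σr·Σln q)/(n·Σ(r)² − (Σr)²) = (6·68.4180 − 15.0000·22.0529)/105.0000 = 0.75919; ln C = (Σln q − k·Σr)/n = 1.77751, so C = exp(1.77751) = 5.91509.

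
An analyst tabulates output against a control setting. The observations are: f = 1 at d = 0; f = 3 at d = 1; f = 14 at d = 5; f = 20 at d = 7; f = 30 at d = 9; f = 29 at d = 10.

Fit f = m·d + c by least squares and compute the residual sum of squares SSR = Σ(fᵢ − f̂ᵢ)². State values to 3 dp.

SSR = 12.832

Setting ∂/∂m … = 0 gives: 256·m + 32·c = 773;  32·m + 6·c = 97.
(Σd·d = 256, Σd = 32, Σ1 = 6, Σd·f = 773, Σf = 97.)
Eliminating c: 6·(row 1) − 32·(row 2) gives 512·m = 6·773 − 32·97 = 1534, so m = 767/256.
Then c = (97 − 32·(767/256))/6 = 3/16.
Residuals: 13/16, -47/256, -299/256, -297/256, 729/256, -147/128; SSR = 3285/256.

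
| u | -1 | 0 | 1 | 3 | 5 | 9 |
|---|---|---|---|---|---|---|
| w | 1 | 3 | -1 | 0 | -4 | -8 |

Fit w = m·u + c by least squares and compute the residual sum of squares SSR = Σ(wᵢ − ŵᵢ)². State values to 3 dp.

SSR = 9.332

Compute the Gram sums: Σu·u = 117, Σu = 17, Σ1 = 6.
Right-hand side: Σu·w = -94, Σw = -9.
Normal equations: [[117, 17]; [17, 6]]·[m, c]ᵀ = [-94, -9]ᵀ.
Determinant 117·6 − 17² = 413.
m = ((-94)·6 − 17·(-9))/413 = -411/413; c = (117·(-9) − 17·(-94))/413 = 545/413.
Residuals: -543/413, 694/413, -547/413, 688/413, -142/413, -150/413; SSR = 3854/413.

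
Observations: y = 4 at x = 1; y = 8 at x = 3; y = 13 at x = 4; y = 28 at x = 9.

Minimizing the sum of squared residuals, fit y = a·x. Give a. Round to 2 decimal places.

Normal-equation sums: Σx·x = 107.
Moment sums: Σx·y = 332.
AᵀA·[a]ᵀ = Aᵀy becomes [[107]]·[a]ᵀ = [332]ᵀ.
Hence a = 332 / 107 ≈ 3.1028.

a = 3.10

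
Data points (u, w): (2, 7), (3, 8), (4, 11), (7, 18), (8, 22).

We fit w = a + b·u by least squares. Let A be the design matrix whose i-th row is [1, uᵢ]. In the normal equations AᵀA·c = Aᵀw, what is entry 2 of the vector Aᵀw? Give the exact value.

Entry 2 ↔ basis u, so (Aᵀw)_{2} = Σᵢ (u)·wᵢ = (2)·(7) + (3)·(8) + (4)·(11) + (7)·(18) + (8)·(22) = 384.

384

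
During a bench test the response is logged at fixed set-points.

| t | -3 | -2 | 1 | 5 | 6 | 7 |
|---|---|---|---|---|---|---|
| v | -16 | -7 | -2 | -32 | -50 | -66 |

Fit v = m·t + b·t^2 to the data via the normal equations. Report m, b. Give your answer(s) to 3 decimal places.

m = 0.758, b = -1.471

Normal-equation sums: Σt·t = 124, Σt·t^2 = 650, Σt^2·t^2 = 4420.
For Aᵀv: Σt·v = -862, Σt^2·v = -6008.
AᵀA·[m, b]ᵀ = Aᵀv becomes [[124, 650]; [650, 4420]]·[m, b]ᵀ = [-862, -6008]ᵀ.
Eliminating b: 4420·(row 1) − 650·(row 2) gives 125580·m = 4420·(-862) − 650·(-6008) = 95160, so m = 122/161.
Then b = ((-6008) − 650·(122/161))/4420 = -15391/10465.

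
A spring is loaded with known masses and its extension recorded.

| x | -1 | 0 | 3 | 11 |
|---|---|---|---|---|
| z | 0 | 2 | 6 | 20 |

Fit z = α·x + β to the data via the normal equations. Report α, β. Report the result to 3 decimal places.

Entries of AᵀA: Σx·x = 131, Σx = 13, Σ1 = 4.
Right-hand side: Σx·z = 238, Σz = 28.
Normal equations: [[131, 13]; [13, 4]]·[α, β]ᵀ = [238, 28]ᵀ.
Determinant 131·4 − 13² = 355.
α = (238·4 − 13·28)/355 = 588/355; β = (131·28 − 13·238)/355 = 574/355.

α = 1.656, β = 1.617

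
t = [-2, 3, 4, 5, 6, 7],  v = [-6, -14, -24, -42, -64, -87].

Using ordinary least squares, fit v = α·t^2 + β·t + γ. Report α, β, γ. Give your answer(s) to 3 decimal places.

α = -1.923, β = 0.588, γ = 2.804

MᵀM·[α, β, γ]ᵀ = Mᵀv reads: 4675·α + 767·β + 139·γ = -8151;  767·α + 139·β + 23·γ = -1329;  139·α + 23·β + 6·γ = -237.
Row-reducing yields α = -7355/3824, β = 11243/19120, γ = 3351/1195.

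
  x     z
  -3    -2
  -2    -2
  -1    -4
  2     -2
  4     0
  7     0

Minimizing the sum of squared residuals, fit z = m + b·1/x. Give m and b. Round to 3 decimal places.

AᵀA·[m, b]ᵀ = Aᵀz reads: 6·m + (-79/84)·b = -10;  (-79/84)·m + (11953/7056)·b = 14/3.
(Σ1 = 6, Σ1/x = -79/84, Σ1/x·1/x = 11953/7056, Σz = -10, Σ1/x·z = 14/3.)
Determinant 6·(11953/7056) − (-79/84)² = 65477/7056.
m = ((-10)·(11953/7056) − (-79/84)·(14/3))/(65477/7056) = -88562/65477; b = (6·(14/3) − (-79/84)·(-10))/(65477/7056) = 131208/65477.

m = -1.353, b = 2.004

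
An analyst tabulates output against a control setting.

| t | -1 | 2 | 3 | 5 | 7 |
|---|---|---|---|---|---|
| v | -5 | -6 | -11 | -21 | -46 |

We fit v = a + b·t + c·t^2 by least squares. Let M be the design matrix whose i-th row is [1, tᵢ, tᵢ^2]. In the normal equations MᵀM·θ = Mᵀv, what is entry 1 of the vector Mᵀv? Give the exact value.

Entry 1 ↔ basis 1, so (Mᵀv)_{1} = Σᵢ vᵢ = (1)·(-5) + (1)·(-6) + (1)·(-11) + (1)·(-21) + (1)·(-46) = -89.

-89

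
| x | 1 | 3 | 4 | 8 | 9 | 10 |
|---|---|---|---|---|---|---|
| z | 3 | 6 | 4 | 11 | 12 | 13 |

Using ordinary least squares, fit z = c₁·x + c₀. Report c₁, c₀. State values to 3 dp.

c₁ = 1.155, c₀ = 1.431

Normal-equation sums: Σx·x = 271, Σx = 35, Σ1 = 6.
Right-hand side: Σx·z = 363, Σz = 49.
AᵀA·[c₁, c₀]ᵀ = Aᵀz becomes [[271, 35]; [35, 6]]·[c₁, c₀]ᵀ = [363, 49]ᵀ.
Δ = 271·6 − 35² = 401.
c₁ = (363·6 − 35·49)/401 = 463/401; c₀ = (271·49 − 35·363)/401 = 574/401.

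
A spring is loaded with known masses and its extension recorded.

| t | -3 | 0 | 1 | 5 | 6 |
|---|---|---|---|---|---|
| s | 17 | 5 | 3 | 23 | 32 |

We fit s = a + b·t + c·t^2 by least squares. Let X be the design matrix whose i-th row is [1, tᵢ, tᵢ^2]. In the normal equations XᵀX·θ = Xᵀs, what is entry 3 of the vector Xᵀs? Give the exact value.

1883

Entry 3 ↔ basis t^2, so (Xᵀs)_{3} = Σᵢ (t^2)·sᵢ = (9)·(17) + (0)·(5) + (1)·(3) + (25)·(23) + (36)·(32) = 1883.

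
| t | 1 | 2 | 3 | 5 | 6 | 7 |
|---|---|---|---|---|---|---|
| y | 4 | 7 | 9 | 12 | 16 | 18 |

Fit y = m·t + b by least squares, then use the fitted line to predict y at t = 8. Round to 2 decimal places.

Compute the Gram sums: Σt·t = 124, Σt = 24, Σ1 = 6.
Moment sums: Σt·y = 327, Σy = 66.
AᵀA·[m, b]ᵀ = Aᵀy becomes [[124, 24]; [24, 6]]·[m, b]ᵀ = [327, 66]ᵀ.
Δ = 124·6 − 24² = 168.
m = (327·6 − 24·66)/168 = 9/4; b = (124·66 − 24·327)/168 = 2.
At t = 8: ŷ = (9/4)·(8) + (2)·(1) = 20.

ŷ = 20.00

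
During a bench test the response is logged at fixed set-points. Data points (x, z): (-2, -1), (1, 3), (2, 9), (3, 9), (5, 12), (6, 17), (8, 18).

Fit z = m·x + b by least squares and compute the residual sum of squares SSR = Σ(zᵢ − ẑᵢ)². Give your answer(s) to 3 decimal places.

SSR = 13.985

Normal-equation sums: Σx·x = 143, Σx = 23, Σ1 = 7.
And Σx·z = 356, Σz = 67.
AᵀA·[m, b]ᵀ = Aᵀz becomes [[143, 23]; [23, 7]]·[m, b]ᵀ = [356, 67]ᵀ.
det = 143·7 − 23² = 472.
m = (356·7 − 23·67)/472 = 951/472; b = (143·67 − 23·356)/472 = 1393/472.
Residuals: 37/472, -116/59, 953/472, 1/236, -121/118, 925/472, -505/472; SSR = 6601/472.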